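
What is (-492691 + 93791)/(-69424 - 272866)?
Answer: 39890/34229 ≈ 1.1654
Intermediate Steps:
(-492691 + 93791)/(-69424 - 272866) = -398900/(-342290) = -398900*(-1/342290) = 39890/34229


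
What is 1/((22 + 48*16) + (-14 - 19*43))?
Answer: -1/41 ≈ -0.024390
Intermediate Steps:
1/((22 + 48*16) + (-14 - 19*43)) = 1/((22 + 768) + (-14 - 817)) = 1/(790 - 831) = 1/(-41) = -1/41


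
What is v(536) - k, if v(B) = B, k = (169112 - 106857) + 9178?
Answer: -70897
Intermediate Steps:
k = 71433 (k = 62255 + 9178 = 71433)
v(536) - k = 536 - 1*71433 = 536 - 71433 = -70897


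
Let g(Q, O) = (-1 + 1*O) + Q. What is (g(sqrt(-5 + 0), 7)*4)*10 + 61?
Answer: 301 + 40*I*sqrt(5) ≈ 301.0 + 89.443*I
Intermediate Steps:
g(Q, O) = -1 + O + Q (g(Q, O) = (-1 + O) + Q = -1 + O + Q)
(g(sqrt(-5 + 0), 7)*4)*10 + 61 = ((-1 + 7 + sqrt(-5 + 0))*4)*10 + 61 = ((-1 + 7 + sqrt(-5))*4)*10 + 61 = ((-1 + 7 + I*sqrt(5))*4)*10 + 61 = ((6 + I*sqrt(5))*4)*10 + 61 = (24 + 4*I*sqrt(5))*10 + 61 = (240 + 40*I*sqrt(5)) + 61 = 301 + 40*I*sqrt(5)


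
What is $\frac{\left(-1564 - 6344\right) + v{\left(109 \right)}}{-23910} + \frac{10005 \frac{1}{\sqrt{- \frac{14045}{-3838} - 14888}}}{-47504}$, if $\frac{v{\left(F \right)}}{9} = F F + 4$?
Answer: $- \frac{33019}{7970} + \frac{3335 i \sqrt{219249967962}}{904572735632} \approx -4.1429 + 0.0017263 i$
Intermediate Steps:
$v{\left(F \right)} = 36 + 9 F^{2}$ ($v{\left(F \right)} = 9 \left(F F + 4\right) = 9 \left(F^{2} + 4\right) = 9 \left(4 + F^{2}\right) = 36 + 9 F^{2}$)
$\frac{\left(-1564 - 6344\right) + v{\left(109 \right)}}{-23910} + \frac{10005 \frac{1}{\sqrt{- \frac{14045}{-3838} - 14888}}}{-47504} = \frac{\left(-1564 - 6344\right) + \left(36 + 9 \cdot 109^{2}\right)}{-23910} + \frac{10005 \frac{1}{\sqrt{- \frac{14045}{-3838} - 14888}}}{-47504} = \left(-7908 + \left(36 + 9 \cdot 11881\right)\right) \left(- \frac{1}{23910}\right) + \frac{10005}{\sqrt{\left(-14045\right) \left(- \frac{1}{3838}\right) - 14888}} \left(- \frac{1}{47504}\right) = \left(-7908 + \left(36 + 106929\right)\right) \left(- \frac{1}{23910}\right) + \frac{10005}{\sqrt{\frac{14045}{3838} - 14888}} \left(- \frac{1}{47504}\right) = \left(-7908 + 106965\right) \left(- \frac{1}{23910}\right) + \frac{10005}{\sqrt{- \frac{57126099}{3838}}} \left(- \frac{1}{47504}\right) = 99057 \left(- \frac{1}{23910}\right) + \frac{10005}{\frac{1}{3838} i \sqrt{219249967962}} \left(- \frac{1}{47504}\right) = - \frac{33019}{7970} + 10005 \left(- \frac{i \sqrt{219249967962}}{57126099}\right) \left(- \frac{1}{47504}\right) = - \frac{33019}{7970} + - \frac{3335 i \sqrt{219249967962}}{19042033} \left(- \frac{1}{47504}\right) = - \frac{33019}{7970} + \frac{3335 i \sqrt{219249967962}}{904572735632}$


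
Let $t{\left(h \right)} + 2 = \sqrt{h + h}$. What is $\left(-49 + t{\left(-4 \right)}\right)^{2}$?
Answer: $2593 - 204 i \sqrt{2} \approx 2593.0 - 288.5 i$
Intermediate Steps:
$t{\left(h \right)} = -2 + \sqrt{2} \sqrt{h}$ ($t{\left(h \right)} = -2 + \sqrt{h + h} = -2 + \sqrt{2 h} = -2 + \sqrt{2} \sqrt{h}$)
$\left(-49 + t{\left(-4 \right)}\right)^{2} = \left(-49 - \left(2 - \sqrt{2} \sqrt{-4}\right)\right)^{2} = \left(-49 - \left(2 - \sqrt{2} \cdot 2 i\right)\right)^{2} = \left(-49 - \left(2 - 2 i \sqrt{2}\right)\right)^{2} = \left(-51 + 2 i \sqrt{2}\right)^{2}$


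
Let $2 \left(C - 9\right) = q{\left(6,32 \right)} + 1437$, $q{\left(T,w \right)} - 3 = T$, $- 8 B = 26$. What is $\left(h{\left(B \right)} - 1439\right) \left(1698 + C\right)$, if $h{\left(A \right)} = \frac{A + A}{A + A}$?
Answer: $-3494340$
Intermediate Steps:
$B = - \frac{13}{4}$ ($B = \left(- \frac{1}{8}\right) 26 = - \frac{13}{4} \approx -3.25$)
$q{\left(T,w \right)} = 3 + T$
$h{\left(A \right)} = 1$ ($h{\left(A \right)} = \frac{2 A}{2 A} = 2 A \frac{1}{2 A} = 1$)
$C = 732$ ($C = 9 + \frac{\left(3 + 6\right) + 1437}{2} = 9 + \frac{9 + 1437}{2} = 9 + \frac{1}{2} \cdot 1446 = 9 + 723 = 732$)
$\left(h{\left(B \right)} - 1439\right) \left(1698 + C\right) = \left(1 - 1439\right) \left(1698 + 732\right) = \left(-1438\right) 2430 = -3494340$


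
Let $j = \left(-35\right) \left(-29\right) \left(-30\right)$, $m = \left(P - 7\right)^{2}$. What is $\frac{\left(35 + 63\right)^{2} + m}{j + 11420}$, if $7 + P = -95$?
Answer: $- \frac{4297}{3806} \approx -1.129$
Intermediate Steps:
$P = -102$ ($P = -7 - 95 = -102$)
$m = 11881$ ($m = \left(-102 - 7\right)^{2} = \left(-109\right)^{2} = 11881$)
$j = -30450$ ($j = 1015 \left(-30\right) = -30450$)
$\frac{\left(35 + 63\right)^{2} + m}{j + 11420} = \frac{\left(35 + 63\right)^{2} + 11881}{-30450 + 11420} = \frac{98^{2} + 11881}{-19030} = \left(9604 + 11881\right) \left(- \frac{1}{19030}\right) = 21485 \left(- \frac{1}{19030}\right) = - \frac{4297}{3806}$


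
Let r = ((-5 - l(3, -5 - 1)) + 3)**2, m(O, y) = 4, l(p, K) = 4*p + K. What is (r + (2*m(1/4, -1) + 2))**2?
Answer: 5476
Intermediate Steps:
l(p, K) = K + 4*p
r = 64 (r = ((-5 - ((-5 - 1) + 4*3)) + 3)**2 = ((-5 - (-6 + 12)) + 3)**2 = ((-5 - 1*6) + 3)**2 = ((-5 - 6) + 3)**2 = (-11 + 3)**2 = (-8)**2 = 64)
(r + (2*m(1/4, -1) + 2))**2 = (64 + (2*4 + 2))**2 = (64 + (8 + 2))**2 = (64 + 10)**2 = 74**2 = 5476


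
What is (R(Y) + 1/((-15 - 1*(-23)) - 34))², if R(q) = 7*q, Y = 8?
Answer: 2117025/676 ≈ 3131.7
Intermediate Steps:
(R(Y) + 1/((-15 - 1*(-23)) - 34))² = (7*8 + 1/((-15 - 1*(-23)) - 34))² = (56 + 1/((-15 + 23) - 34))² = (56 + 1/(8 - 34))² = (56 + 1/(-26))² = (56 - 1/26)² = (1455/26)² = 2117025/676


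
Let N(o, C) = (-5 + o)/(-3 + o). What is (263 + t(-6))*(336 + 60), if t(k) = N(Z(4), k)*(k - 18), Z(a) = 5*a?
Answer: 1627956/17 ≈ 95762.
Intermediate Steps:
N(o, C) = (-5 + o)/(-3 + o)
t(k) = -270/17 + 15*k/17 (t(k) = ((-5 + 5*4)/(-3 + 5*4))*(k - 18) = ((-5 + 20)/(-3 + 20))*(-18 + k) = (15/17)*(-18 + k) = ((1/17)*15)*(-18 + k) = 15*(-18 + k)/17 = -270/17 + 15*k/17)
(263 + t(-6))*(336 + 60) = (263 + (-270/17 + (15/17)*(-6)))*(336 + 60) = (263 + (-270/17 - 90/17))*396 = (263 - 360/17)*396 = (4111/17)*396 = 1627956/17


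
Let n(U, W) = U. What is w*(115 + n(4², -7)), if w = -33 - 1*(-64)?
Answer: 4061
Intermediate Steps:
w = 31 (w = -33 + 64 = 31)
w*(115 + n(4², -7)) = 31*(115 + 4²) = 31*(115 + 16) = 31*131 = 4061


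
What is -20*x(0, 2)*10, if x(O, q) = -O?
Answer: 0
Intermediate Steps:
-20*x(0, 2)*10 = -(-20)*0*10 = -20*0*10 = 0*10 = 0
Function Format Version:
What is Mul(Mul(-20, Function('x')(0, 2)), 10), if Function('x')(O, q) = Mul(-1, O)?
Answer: 0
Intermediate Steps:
Mul(Mul(-20, Function('x')(0, 2)), 10) = Mul(Mul(-20, Mul(-1, 0)), 10) = Mul(Mul(-20, 0), 10) = Mul(0, 10) = 0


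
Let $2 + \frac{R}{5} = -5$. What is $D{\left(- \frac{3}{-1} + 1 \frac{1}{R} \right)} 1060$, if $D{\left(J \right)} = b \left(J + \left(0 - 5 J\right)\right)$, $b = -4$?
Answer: $\frac{352768}{7} \approx 50395.0$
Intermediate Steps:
$R = -35$ ($R = -10 + 5 \left(-5\right) = -10 - 25 = -35$)
$D{\left(J \right)} = 16 J$ ($D{\left(J \right)} = - 4 \left(J + \left(0 - 5 J\right)\right) = - 4 \left(J - 5 J\right) = - 4 \left(- 4 J\right) = 16 J$)
$D{\left(- \frac{3}{-1} + 1 \frac{1}{R} \right)} 1060 = 16 \left(- \frac{3}{-1} + 1 \frac{1}{-35}\right) 1060 = 16 \left(\left(-3\right) \left(-1\right) + 1 \left(- \frac{1}{35}\right)\right) 1060 = 16 \left(3 - \frac{1}{35}\right) 1060 = 16 \cdot \frac{104}{35} \cdot 1060 = \frac{1664}{35} \cdot 1060 = \frac{352768}{7}$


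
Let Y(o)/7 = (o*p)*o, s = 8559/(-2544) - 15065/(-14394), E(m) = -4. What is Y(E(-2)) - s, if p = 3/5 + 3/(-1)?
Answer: -8131779859/30515280 ≈ -266.48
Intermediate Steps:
p = -12/5 (p = 3*(1/5) + 3*(-1) = 3/5 - 3 = -12/5 ≈ -2.4000)
s = -14145481/6103056 (s = 8559*(-1/2544) - 15065*(-1/14394) = -2853/848 + 15065/14394 = -14145481/6103056 ≈ -2.3178)
Y(o) = -84*o**2/5 (Y(o) = 7*((o*(-12/5))*o) = 7*((-12*o/5)*o) = 7*(-12*o**2/5) = -84*o**2/5)
Y(E(-2)) - s = -84/5*(-4)**2 - 1*(-14145481/6103056) = -84/5*16 + 14145481/6103056 = -1344/5 + 14145481/6103056 = -8131779859/30515280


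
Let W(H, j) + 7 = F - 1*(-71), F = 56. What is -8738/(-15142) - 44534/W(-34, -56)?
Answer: -168321317/454260 ≈ -370.54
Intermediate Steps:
W(H, j) = 120 (W(H, j) = -7 + (56 - 1*(-71)) = -7 + (56 + 71) = -7 + 127 = 120)
-8738/(-15142) - 44534/W(-34, -56) = -8738/(-15142) - 44534/120 = -8738*(-1/15142) - 44534*1/120 = 4369/7571 - 22267/60 = -168321317/454260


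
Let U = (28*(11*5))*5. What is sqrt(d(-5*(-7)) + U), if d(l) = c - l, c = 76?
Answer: sqrt(7741) ≈ 87.983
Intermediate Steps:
U = 7700 (U = (28*55)*5 = 1540*5 = 7700)
d(l) = 76 - l
sqrt(d(-5*(-7)) + U) = sqrt((76 - (-5)*(-7)) + 7700) = sqrt((76 - 1*35) + 7700) = sqrt((76 - 35) + 7700) = sqrt(41 + 7700) = sqrt(7741)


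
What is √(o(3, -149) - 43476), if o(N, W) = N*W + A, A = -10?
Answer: I*√43933 ≈ 209.6*I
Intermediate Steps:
o(N, W) = -10 + N*W (o(N, W) = N*W - 10 = -10 + N*W)
√(o(3, -149) - 43476) = √((-10 + 3*(-149)) - 43476) = √((-10 - 447) - 43476) = √(-457 - 43476) = √(-43933) = I*√43933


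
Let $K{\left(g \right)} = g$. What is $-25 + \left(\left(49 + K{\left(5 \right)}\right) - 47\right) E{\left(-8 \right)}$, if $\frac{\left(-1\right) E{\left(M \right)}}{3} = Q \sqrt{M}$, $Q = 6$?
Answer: $-25 - 252 i \sqrt{2} \approx -25.0 - 356.38 i$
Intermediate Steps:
$E{\left(M \right)} = - 18 \sqrt{M}$ ($E{\left(M \right)} = - 3 \cdot 6 \sqrt{M} = - 18 \sqrt{M}$)
$-25 + \left(\left(49 + K{\left(5 \right)}\right) - 47\right) E{\left(-8 \right)} = -25 + \left(\left(49 + 5\right) - 47\right) \left(- 18 \sqrt{-8}\right) = -25 + \left(54 - 47\right) \left(- 18 \cdot 2 i \sqrt{2}\right) = -25 + 7 \left(- 36 i \sqrt{2}\right) = -25 - 252 i \sqrt{2}$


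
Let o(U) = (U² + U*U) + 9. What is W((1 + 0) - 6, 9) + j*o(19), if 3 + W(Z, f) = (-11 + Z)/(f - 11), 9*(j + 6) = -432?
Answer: -39469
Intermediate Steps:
j = -54 (j = -6 + (⅑)*(-432) = -6 - 48 = -54)
W(Z, f) = -3 + (-11 + Z)/(-11 + f) (W(Z, f) = -3 + (-11 + Z)/(f - 11) = -3 + (-11 + Z)/(-11 + f))
o(U) = 9 + 2*U² (o(U) = (U² + U²) + 9 = 2*U² + 9 = 9 + 2*U²)
W((1 + 0) - 6, 9) + j*o(19) = (22 + ((1 + 0) - 6) - 3*9)/(-11 + 9) - 54*(9 + 2*19²) = (22 + (1 - 6) - 27)/(-2) - 54*(9 + 2*361) = -(22 - 5 - 27)/2 - 54*(9 + 722) = -½*(-10) - 54*731 = 5 - 39474 = -39469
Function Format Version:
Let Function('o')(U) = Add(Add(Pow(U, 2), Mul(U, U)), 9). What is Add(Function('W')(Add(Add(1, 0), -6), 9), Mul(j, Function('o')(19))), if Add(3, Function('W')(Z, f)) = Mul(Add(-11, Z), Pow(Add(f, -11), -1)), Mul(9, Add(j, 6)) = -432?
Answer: -39469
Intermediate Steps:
j = -54 (j = Add(-6, Mul(Rational(1, 9), -432)) = Add(-6, -48) = -54)
Function('W')(Z, f) = Add(-3, Mul(Pow(Add(-11, f), -1), Add(-11, Z))) (Function('W')(Z, f) = Add(-3, Mul(Add(-11, Z), Pow(Add(f, -11), -1))) = Add(-3, Mul(Add(-11, Z), Pow(Add(-11, f), -1))) = Add(-3, Mul(Pow(Add(-11, f), -1), Add(-11, Z))))
Function('o')(U) = Add(9, Mul(2, Pow(U, 2))) (Function('o')(U) = Add(Add(Pow(U, 2), Pow(U, 2)), 9) = Add(Mul(2, Pow(U, 2)), 9) = Add(9, Mul(2, Pow(U, 2))))
Add(Function('W')(Add(Add(1, 0), -6), 9), Mul(j, Function('o')(19))) = Add(Mul(Pow(Add(-11, 9), -1), Add(22, Add(Add(1, 0), -6), Mul(-3, 9))), Mul(-54, Add(9, Mul(2, Pow(19, 2))))) = Add(Mul(Pow(-2, -1), Add(22, Add(1, -6), -27)), Mul(-54, Add(9, Mul(2, 361)))) = Add(Mul(Rational(-1, 2), Add(22, -5, -27)), Mul(-54, Add(9, 722))) = Add(Mul(Rational(-1, 2), -10), Mul(-54, 731)) = Add(5, -39474) = -39469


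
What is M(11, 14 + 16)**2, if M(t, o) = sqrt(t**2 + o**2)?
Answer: 1021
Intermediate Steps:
M(t, o) = sqrt(o**2 + t**2)
M(11, 14 + 16)**2 = (sqrt((14 + 16)**2 + 11**2))**2 = (sqrt(30**2 + 121))**2 = (sqrt(900 + 121))**2 = (sqrt(1021))**2 = 1021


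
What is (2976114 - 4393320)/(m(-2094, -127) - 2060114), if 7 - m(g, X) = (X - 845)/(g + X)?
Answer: 3147614526/4575498619 ≈ 0.68793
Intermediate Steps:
m(g, X) = 7 - (-845 + X)/(X + g) (m(g, X) = 7 - (X - 845)/(g + X) = 7 - (-845 + X)/(X + g))
(2976114 - 4393320)/(m(-2094, -127) - 2060114) = (2976114 - 4393320)/((845 + 6*(-127) + 7*(-2094))/(-127 - 2094) - 2060114) = -1417206/((845 - 762 - 14658)/(-2221) - 2060114) = -1417206/(-1/2221*(-14575) - 2060114) = -1417206/(14575/2221 - 2060114) = -1417206/(-4575498619/2221) = -1417206*(-2221/4575498619) = 3147614526/4575498619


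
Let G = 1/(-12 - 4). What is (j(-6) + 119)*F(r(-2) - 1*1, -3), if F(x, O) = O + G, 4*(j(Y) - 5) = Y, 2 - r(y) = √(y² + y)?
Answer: -12005/32 ≈ -375.16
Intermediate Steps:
r(y) = 2 - √(y + y²) (r(y) = 2 - √(y² + y) = 2 - √(y + y²))
j(Y) = 5 + Y/4
G = -1/16 (G = 1/(-16) = -1/16 ≈ -0.062500)
F(x, O) = -1/16 + O (F(x, O) = O - 1/16 = -1/16 + O)
(j(-6) + 119)*F(r(-2) - 1*1, -3) = ((5 + (¼)*(-6)) + 119)*(-1/16 - 3) = ((5 - 3/2) + 119)*(-49/16) = (7/2 + 119)*(-49/16) = (245/2)*(-49/16) = -12005/32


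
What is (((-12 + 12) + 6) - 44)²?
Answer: 1444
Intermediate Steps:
(((-12 + 12) + 6) - 44)² = ((0 + 6) - 44)² = (6 - 44)² = (-38)² = 1444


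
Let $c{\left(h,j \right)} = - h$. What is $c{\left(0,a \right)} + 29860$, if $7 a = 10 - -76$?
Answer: $29860$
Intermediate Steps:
$a = \frac{86}{7}$ ($a = \frac{10 - -76}{7} = \frac{10 + 76}{7} = \frac{1}{7} \cdot 86 = \frac{86}{7} \approx 12.286$)
$c{\left(0,a \right)} + 29860 = \left(-1\right) 0 + 29860 = 0 + 29860 = 29860$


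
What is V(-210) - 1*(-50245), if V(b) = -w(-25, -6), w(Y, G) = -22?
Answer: 50267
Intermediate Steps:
V(b) = 22 (V(b) = -1*(-22) = 22)
V(-210) - 1*(-50245) = 22 - 1*(-50245) = 22 + 50245 = 50267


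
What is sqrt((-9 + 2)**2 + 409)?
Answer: sqrt(458) ≈ 21.401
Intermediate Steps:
sqrt((-9 + 2)**2 + 409) = sqrt((-7)**2 + 409) = sqrt(49 + 409) = sqrt(458)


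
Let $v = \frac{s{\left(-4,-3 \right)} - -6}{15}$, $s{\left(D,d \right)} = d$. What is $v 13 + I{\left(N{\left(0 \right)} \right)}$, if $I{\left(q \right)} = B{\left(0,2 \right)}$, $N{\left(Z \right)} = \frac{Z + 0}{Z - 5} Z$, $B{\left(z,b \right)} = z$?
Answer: $\frac{13}{5} \approx 2.6$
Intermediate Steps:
$v = \frac{1}{5}$ ($v = \frac{-3 - -6}{15} = \left(-3 + 6\right) \frac{1}{15} = 3 \cdot \frac{1}{15} = \frac{1}{5} \approx 0.2$)
$N{\left(Z \right)} = \frac{Z^{2}}{-5 + Z}$ ($N{\left(Z \right)} = \frac{Z}{-5 + Z} Z = \frac{Z^{2}}{-5 + Z}$)
$I{\left(q \right)} = 0$
$v 13 + I{\left(N{\left(0 \right)} \right)} = \frac{1}{5} \cdot 13 + 0 = \frac{13}{5} + 0 = \frac{13}{5}$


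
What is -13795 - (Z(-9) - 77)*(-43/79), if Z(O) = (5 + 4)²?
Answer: -1089633/79 ≈ -13793.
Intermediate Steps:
Z(O) = 81 (Z(O) = 9² = 81)
-13795 - (Z(-9) - 77)*(-43/79) = -13795 - (81 - 77)*(-43/79) = -13795 - 4*(-43*1/79) = -13795 - 4*(-43)/79 = -13795 - 1*(-172/79) = -13795 + 172/79 = -1089633/79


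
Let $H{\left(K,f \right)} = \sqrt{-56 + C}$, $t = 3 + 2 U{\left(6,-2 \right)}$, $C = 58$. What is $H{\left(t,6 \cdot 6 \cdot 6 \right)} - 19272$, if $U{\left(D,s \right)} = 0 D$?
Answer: $-19272 + \sqrt{2} \approx -19271.0$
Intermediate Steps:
$U{\left(D,s \right)} = 0$
$t = 3$ ($t = 3 + 2 \cdot 0 = 3 + 0 = 3$)
$H{\left(K,f \right)} = \sqrt{2}$ ($H{\left(K,f \right)} = \sqrt{-56 + 58} = \sqrt{2}$)
$H{\left(t,6 \cdot 6 \cdot 6 \right)} - 19272 = \sqrt{2} - 19272 = -19272 + \sqrt{2}$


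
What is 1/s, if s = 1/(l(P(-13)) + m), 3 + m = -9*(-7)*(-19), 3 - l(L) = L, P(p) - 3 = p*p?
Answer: -1369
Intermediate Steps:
P(p) = 3 + p² (P(p) = 3 + p*p = 3 + p²)
l(L) = 3 - L
m = -1200 (m = -3 - 9*(-7)*(-19) = -3 + 63*(-19) = -3 - 1197 = -1200)
s = -1/1369 (s = 1/((3 - (3 + (-13)²)) - 1200) = 1/((3 - (3 + 169)) - 1200) = 1/((3 - 1*172) - 1200) = 1/((3 - 172) - 1200) = 1/(-169 - 1200) = 1/(-1369) = -1/1369 ≈ -0.00073046)
1/s = 1/(-1/1369) = -1369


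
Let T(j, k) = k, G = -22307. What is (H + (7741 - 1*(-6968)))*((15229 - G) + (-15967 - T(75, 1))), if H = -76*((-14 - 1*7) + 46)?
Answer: 276264512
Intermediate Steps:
H = -1900 (H = -76*((-14 - 7) + 46) = -76*(-21 + 46) = -76*25 = -1900)
(H + (7741 - 1*(-6968)))*((15229 - G) + (-15967 - T(75, 1))) = (-1900 + (7741 - 1*(-6968)))*((15229 - 1*(-22307)) + (-15967 - 1*1)) = (-1900 + (7741 + 6968))*((15229 + 22307) + (-15967 - 1)) = (-1900 + 14709)*(37536 - 15968) = 12809*21568 = 276264512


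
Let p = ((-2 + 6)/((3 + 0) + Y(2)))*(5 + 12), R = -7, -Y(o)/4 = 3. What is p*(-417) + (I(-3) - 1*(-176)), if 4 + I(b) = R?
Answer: 9947/3 ≈ 3315.7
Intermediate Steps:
Y(o) = -12 (Y(o) = -4*3 = -12)
I(b) = -11 (I(b) = -4 - 7 = -11)
p = -68/9 (p = ((-2 + 6)/((3 + 0) - 12))*(5 + 12) = (4/(3 - 12))*17 = (4/(-9))*17 = (4*(-1/9))*17 = -4/9*17 = -68/9 ≈ -7.5556)
p*(-417) + (I(-3) - 1*(-176)) = -68/9*(-417) + (-11 - 1*(-176)) = 9452/3 + (-11 + 176) = 9452/3 + 165 = 9947/3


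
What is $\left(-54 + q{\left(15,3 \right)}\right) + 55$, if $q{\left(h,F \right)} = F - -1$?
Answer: $5$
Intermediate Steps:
$q{\left(h,F \right)} = 1 + F$ ($q{\left(h,F \right)} = F + 1 = 1 + F$)
$\left(-54 + q{\left(15,3 \right)}\right) + 55 = \left(-54 + \left(1 + 3\right)\right) + 55 = \left(-54 + 4\right) + 55 = -50 + 55 = 5$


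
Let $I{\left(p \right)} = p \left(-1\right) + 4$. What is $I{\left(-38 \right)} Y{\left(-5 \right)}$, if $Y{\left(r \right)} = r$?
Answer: $-210$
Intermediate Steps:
$I{\left(p \right)} = 4 - p$ ($I{\left(p \right)} = - p + 4 = 4 - p$)
$I{\left(-38 \right)} Y{\left(-5 \right)} = \left(4 - -38\right) \left(-5\right) = \left(4 + 38\right) \left(-5\right) = 42 \left(-5\right) = -210$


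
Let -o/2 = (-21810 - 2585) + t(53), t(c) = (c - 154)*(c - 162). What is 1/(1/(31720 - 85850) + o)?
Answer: 54130/1449168359 ≈ 3.7352e-5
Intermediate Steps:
t(c) = (-162 + c)*(-154 + c) (t(c) = (-154 + c)*(-162 + c) = (-162 + c)*(-154 + c))
o = 26772 (o = -2*((-21810 - 2585) + (24948 + 53² - 316*53)) = -2*(-24395 + (24948 + 2809 - 16748)) = -2*(-24395 + 11009) = -2*(-13386) = 26772)
1/(1/(31720 - 85850) + o) = 1/(1/(31720 - 85850) + 26772) = 1/(1/(-54130) + 26772) = 1/(-1/54130 + 26772) = 1/(1449168359/54130) = 54130/1449168359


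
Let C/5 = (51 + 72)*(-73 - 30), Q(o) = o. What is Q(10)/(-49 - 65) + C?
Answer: -3610670/57 ≈ -63345.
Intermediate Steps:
C = -63345 (C = 5*((51 + 72)*(-73 - 30)) = 5*(123*(-103)) = 5*(-12669) = -63345)
Q(10)/(-49 - 65) + C = 10/(-49 - 65) - 63345 = 10/(-114) - 63345 = 10*(-1/114) - 63345 = -5/57 - 63345 = -3610670/57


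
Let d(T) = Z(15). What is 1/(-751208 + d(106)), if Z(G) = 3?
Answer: -1/751205 ≈ -1.3312e-6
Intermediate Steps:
d(T) = 3
1/(-751208 + d(106)) = 1/(-751208 + 3) = 1/(-751205) = -1/751205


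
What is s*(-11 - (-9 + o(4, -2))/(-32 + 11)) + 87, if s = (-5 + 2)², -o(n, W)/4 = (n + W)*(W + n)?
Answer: -159/7 ≈ -22.714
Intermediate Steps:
o(n, W) = -4*(W + n)² (o(n, W) = -4*(n + W)*(W + n) = -4*(W + n)*(W + n) = -4*(W + n)²)
s = 9 (s = (-3)² = 9)
s*(-11 - (-9 + o(4, -2))/(-32 + 11)) + 87 = 9*(-11 - (-9 - 4*(-2 + 4)²)/(-32 + 11)) + 87 = 9*(-11 - (-9 - 4*2²)/(-21)) + 87 = 9*(-11 - (-9 - 4*4)*(-1)/21) + 87 = 9*(-11 - (-9 - 16)*(-1)/21) + 87 = 9*(-11 - (-25)*(-1)/21) + 87 = 9*(-11 - 1*25/21) + 87 = 9*(-11 - 25/21) + 87 = 9*(-256/21) + 87 = -768/7 + 87 = -159/7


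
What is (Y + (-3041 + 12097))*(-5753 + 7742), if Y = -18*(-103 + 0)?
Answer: 21699990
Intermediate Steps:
Y = 1854 (Y = -18*(-103) = 1854)
(Y + (-3041 + 12097))*(-5753 + 7742) = (1854 + (-3041 + 12097))*(-5753 + 7742) = (1854 + 9056)*1989 = 10910*1989 = 21699990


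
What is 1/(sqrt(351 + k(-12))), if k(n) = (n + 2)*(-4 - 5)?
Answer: 1/21 ≈ 0.047619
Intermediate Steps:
k(n) = -18 - 9*n (k(n) = (2 + n)*(-9) = -18 - 9*n)
1/(sqrt(351 + k(-12))) = 1/(sqrt(351 + (-18 - 9*(-12)))) = 1/(sqrt(351 + (-18 + 108))) = 1/(sqrt(351 + 90)) = 1/(sqrt(441)) = 1/21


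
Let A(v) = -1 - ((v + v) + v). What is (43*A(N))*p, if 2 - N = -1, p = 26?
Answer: -11180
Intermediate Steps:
N = 3 (N = 2 - 1*(-1) = 2 + 1 = 3)
A(v) = -1 - 3*v (A(v) = -1 - (2*v + v) = -1 - 3*v)
(43*A(N))*p = (43*(-1 - 3*3))*26 = (43*(-1 - 9))*26 = (43*(-10))*26 = -430*26 = -11180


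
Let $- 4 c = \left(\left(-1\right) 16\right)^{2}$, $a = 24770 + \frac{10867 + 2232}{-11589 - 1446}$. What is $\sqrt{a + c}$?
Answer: $\frac{\sqrt{4197655979385}}{13035} \approx 157.18$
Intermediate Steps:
$a = \frac{322863851}{13035}$ ($a = 24770 + \frac{13099}{-13035} = 24770 + 13099 \left(- \frac{1}{13035}\right) = 24770 - \frac{13099}{13035} = \frac{322863851}{13035} \approx 24769.0$)
$c = -64$ ($c = - \frac{\left(\left(-1\right) 16\right)^{2}}{4} = - \frac{\left(-16\right)^{2}}{4} = \left(- \frac{1}{4}\right) 256 = -64$)
$\sqrt{a + c} = \sqrt{\frac{322863851}{13035} - 64} = \sqrt{\frac{322029611}{13035}} = \frac{\sqrt{4197655979385}}{13035}$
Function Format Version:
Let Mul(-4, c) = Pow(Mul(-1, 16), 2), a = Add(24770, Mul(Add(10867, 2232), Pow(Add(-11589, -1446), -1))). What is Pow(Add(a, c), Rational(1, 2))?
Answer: Mul(Rational(1, 13035), Pow(4197655979385, Rational(1, 2))) ≈ 157.18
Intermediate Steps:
a = Rational(322863851, 13035) (a = Add(24770, Mul(13099, Pow(-13035, -1))) = Add(24770, Mul(13099, Rational(-1, 13035))) = Add(24770, Rational(-13099, 13035)) = Rational(322863851, 13035) ≈ 24769.)
c = -64 (c = Mul(Rational(-1, 4), Pow(Mul(-1, 16), 2)) = Mul(Rational(-1, 4), Pow(-16, 2)) = Mul(Rational(-1, 4), 256) = -64)
Pow(Add(a, c), Rational(1, 2)) = Pow(Add(Rational(322863851, 13035), -64), Rational(1, 2)) = Pow(Rational(322029611, 13035), Rational(1, 2)) = Mul(Rational(1, 13035), Pow(4197655979385, Rational(1, 2)))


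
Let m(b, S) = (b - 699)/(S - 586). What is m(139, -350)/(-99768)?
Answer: -35/5836428 ≈ -5.9968e-6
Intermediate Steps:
m(b, S) = (-699 + b)/(-586 + S)
m(139, -350)/(-99768) = ((-699 + 139)/(-586 - 350))/(-99768) = (-560/(-936))*(-1/99768) = -1/936*(-560)*(-1/99768) = (70/117)*(-1/99768) = -35/5836428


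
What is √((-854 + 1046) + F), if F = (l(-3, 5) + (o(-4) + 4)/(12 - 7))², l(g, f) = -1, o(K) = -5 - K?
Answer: 2*√1201/5 ≈ 13.862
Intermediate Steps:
F = 4/25 (F = (-1 + ((-5 - 1*(-4)) + 4)/(12 - 7))² = (-1 + ((-5 + 4) + 4)/5)² = (-1 + (-1 + 4)*(⅕))² = (-1 + 3*(⅕))² = (-1 + ⅗)² = (-⅖)² = 4/25 ≈ 0.16000)
√((-854 + 1046) + F) = √((-854 + 1046) + 4/25) = √(192 + 4/25) = √(4804/25) = 2*√1201/5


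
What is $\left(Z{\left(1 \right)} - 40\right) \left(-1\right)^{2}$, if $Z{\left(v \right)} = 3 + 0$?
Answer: $-37$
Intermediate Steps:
$Z{\left(v \right)} = 3$
$\left(Z{\left(1 \right)} - 40\right) \left(-1\right)^{2} = \left(3 - 40\right) \left(-1\right)^{2} = \left(-37\right) 1 = -37$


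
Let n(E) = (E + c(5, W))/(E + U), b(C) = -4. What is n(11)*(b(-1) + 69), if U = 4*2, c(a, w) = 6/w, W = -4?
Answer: 65/2 ≈ 32.500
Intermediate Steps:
U = 8
n(E) = (-3/2 + E)/(8 + E) (n(E) = (E + 6/(-4))/(E + 8) = (E + 6*(-1/4))/(8 + E) = (E - 3/2)/(8 + E) = (-3/2 + E)/(8 + E))
n(11)*(b(-1) + 69) = ((-3/2 + 11)/(8 + 11))*(-4 + 69) = ((19/2)/19)*65 = ((1/19)*(19/2))*65 = (1/2)*65 = 65/2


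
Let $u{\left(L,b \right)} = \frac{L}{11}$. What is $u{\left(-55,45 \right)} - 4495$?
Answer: $-4500$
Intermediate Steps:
$u{\left(L,b \right)} = \frac{L}{11}$ ($u{\left(L,b \right)} = L \frac{1}{11} = \frac{L}{11}$)
$u{\left(-55,45 \right)} - 4495 = \frac{1}{11} \left(-55\right) - 4495 = -5 - 4495 = -4500$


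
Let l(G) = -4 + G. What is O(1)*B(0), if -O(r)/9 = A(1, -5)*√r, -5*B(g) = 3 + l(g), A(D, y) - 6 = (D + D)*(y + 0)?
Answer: 36/5 ≈ 7.2000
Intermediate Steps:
A(D, y) = 6 + 2*D*y (A(D, y) = 6 + (D + D)*(y + 0) = 6 + (2*D)*y = 6 + 2*D*y)
B(g) = ⅕ - g/5 (B(g) = -(3 + (-4 + g))/5 = -(-1 + g)/5 = ⅕ - g/5)
O(r) = 36*√r (O(r) = -9*(6 + 2*1*(-5))*√r = -9*(6 - 10)*√r = -(-36)*√r = 36*√r)
O(1)*B(0) = (36*√1)*(⅕ - ⅕*0) = (36*1)*(⅕ + 0) = 36*(⅕) = 36/5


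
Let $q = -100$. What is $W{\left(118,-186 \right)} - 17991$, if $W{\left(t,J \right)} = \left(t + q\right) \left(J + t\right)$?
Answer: $-19215$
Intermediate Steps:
$W{\left(t,J \right)} = \left(-100 + t\right) \left(J + t\right)$ ($W{\left(t,J \right)} = \left(t - 100\right) \left(J + t\right) = \left(-100 + t\right) \left(J + t\right)$)
$W{\left(118,-186 \right)} - 17991 = \left(118^{2} - -18600 - 11800 - 21948\right) - 17991 = \left(13924 + 18600 - 11800 - 21948\right) - 17991 = -1224 - 17991 = -19215$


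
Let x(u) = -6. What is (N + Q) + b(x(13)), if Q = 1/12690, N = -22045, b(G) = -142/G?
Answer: -279450719/12690 ≈ -22021.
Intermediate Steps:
Q = 1/12690 ≈ 7.8802e-5
(N + Q) + b(x(13)) = (-22045 + 1/12690) - 142/(-6) = -279751049/12690 - 142*(-1/6) = -279751049/12690 + 71/3 = -279450719/12690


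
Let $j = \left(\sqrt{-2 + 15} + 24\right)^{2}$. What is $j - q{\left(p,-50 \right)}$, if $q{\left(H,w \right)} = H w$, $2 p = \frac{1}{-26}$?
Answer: $\frac{15289}{26} + 48 \sqrt{13} \approx 761.1$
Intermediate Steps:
$p = - \frac{1}{52}$ ($p = \frac{1}{2 \left(-26\right)} = \frac{1}{2} \left(- \frac{1}{26}\right) = - \frac{1}{52} \approx -0.019231$)
$j = \left(24 + \sqrt{13}\right)^{2}$ ($j = \left(\sqrt{13} + 24\right)^{2} = \left(24 + \sqrt{13}\right)^{2} \approx 762.07$)
$j - q{\left(p,-50 \right)} = \left(24 + \sqrt{13}\right)^{2} - \left(- \frac{1}{52}\right) \left(-50\right) = \left(24 + \sqrt{13}\right)^{2} - \frac{25}{26} = - \frac{25}{26} + \left(24 + \sqrt{13}\right)^{2}$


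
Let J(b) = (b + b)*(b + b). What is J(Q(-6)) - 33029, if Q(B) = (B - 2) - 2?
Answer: -32629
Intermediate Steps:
Q(B) = -4 + B (Q(B) = (-2 + B) - 2 = -4 + B)
J(b) = 4*b**2 (J(b) = (2*b)*(2*b) = 4*b**2)
J(Q(-6)) - 33029 = 4*(-4 - 6)**2 - 33029 = 4*(-10)**2 - 33029 = 4*100 - 33029 = 400 - 33029 = -32629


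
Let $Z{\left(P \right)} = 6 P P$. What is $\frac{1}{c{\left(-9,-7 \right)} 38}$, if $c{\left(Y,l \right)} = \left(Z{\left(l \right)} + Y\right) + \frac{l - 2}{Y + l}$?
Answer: $\frac{8}{86811} \approx 9.2154 \cdot 10^{-5}$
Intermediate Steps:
$Z{\left(P \right)} = 6 P^{2}$
$c{\left(Y,l \right)} = Y + 6 l^{2} + \frac{-2 + l}{Y + l}$ ($c{\left(Y,l \right)} = \left(6 l^{2} + Y\right) + \frac{l - 2}{Y + l} = \left(Y + 6 l^{2}\right) + \frac{-2 + l}{Y + l} = Y + 6 l^{2} + \frac{-2 + l}{Y + l}$)
$\frac{1}{c{\left(-9,-7 \right)} 38} = \frac{1}{\frac{-2 - 7 + \left(-9\right)^{2} + 6 \left(-7\right)^{3} - -63 + 6 \left(-9\right) \left(-7\right)^{2}}{-9 - 7} \cdot 38} = \frac{1}{\frac{-2 - 7 + 81 + 6 \left(-343\right) + 63 + 6 \left(-9\right) 49}{-16} \cdot 38} = \frac{1}{- \frac{-2 - 7 + 81 - 2058 + 63 - 2646}{16} \cdot 38} = \frac{1}{\left(- \frac{1}{16}\right) \left(-4569\right) 38} = \frac{1}{\frac{4569}{16} \cdot 38} = \frac{1}{\frac{86811}{8}} = \frac{8}{86811}$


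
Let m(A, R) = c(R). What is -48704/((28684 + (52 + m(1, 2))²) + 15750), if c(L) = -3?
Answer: -48704/46835 ≈ -1.0399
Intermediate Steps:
m(A, R) = -3
-48704/((28684 + (52 + m(1, 2))²) + 15750) = -48704/((28684 + (52 - 3)²) + 15750) = -48704/((28684 + 49²) + 15750) = -48704/((28684 + 2401) + 15750) = -48704/(31085 + 15750) = -48704/46835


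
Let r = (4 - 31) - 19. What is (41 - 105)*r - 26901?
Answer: -23957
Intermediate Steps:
r = -46 (r = -27 - 19 = -46)
(41 - 105)*r - 26901 = (41 - 105)*(-46) - 26901 = -64*(-46) - 26901 = 2944 - 26901 = -23957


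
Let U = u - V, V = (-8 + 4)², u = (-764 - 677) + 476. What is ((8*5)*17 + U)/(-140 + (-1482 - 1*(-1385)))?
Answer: 301/237 ≈ 1.2700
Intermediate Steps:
u = -965 (u = -1441 + 476 = -965)
V = 16 (V = (-4)² = 16)
U = -981 (U = -965 - 1*16 = -965 - 16 = -981)
((8*5)*17 + U)/(-140 + (-1482 - 1*(-1385))) = ((8*5)*17 - 981)/(-140 + (-1482 - 1*(-1385))) = (40*17 - 981)/(-140 + (-1482 + 1385)) = (680 - 981)/(-140 - 97) = -301/(-237) = -301*(-1/237) = 301/237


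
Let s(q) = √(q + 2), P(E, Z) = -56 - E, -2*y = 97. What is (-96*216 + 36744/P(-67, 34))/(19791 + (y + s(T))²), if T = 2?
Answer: -255136/321981 ≈ -0.79239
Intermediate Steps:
y = -97/2 (y = -½*97 = -97/2 ≈ -48.500)
s(q) = √(2 + q)
(-96*216 + 36744/P(-67, 34))/(19791 + (y + s(T))²) = (-96*216 + 36744/(-56 - 1*(-67)))/(19791 + (-97/2 + √(2 + 2))²) = (-20736 + 36744/(-56 + 67))/(19791 + (-97/2 + √4)²) = (-20736 + 36744/11)/(19791 + (-97/2 + 2)²) = (-20736 + 36744*(1/11))/(19791 + (-93/2)²) = (-20736 + 36744/11)/(19791 + 8649/4) = -191352/(11*87813/4) = -191352/11*4/87813 = -255136/321981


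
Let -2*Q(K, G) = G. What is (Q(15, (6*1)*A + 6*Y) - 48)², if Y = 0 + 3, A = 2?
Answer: 3969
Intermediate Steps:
Y = 3
Q(K, G) = -G/2
(Q(15, (6*1)*A + 6*Y) - 48)² = (-((6*1)*2 + 6*3)/2 - 48)² = (-(6*2 + 18)/2 - 48)² = (-(12 + 18)/2 - 48)² = (-½*30 - 48)² = (-15 - 48)² = (-63)² = 3969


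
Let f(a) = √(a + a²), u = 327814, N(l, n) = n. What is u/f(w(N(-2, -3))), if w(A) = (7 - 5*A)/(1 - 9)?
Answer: 1311256*√77/77 ≈ 1.4943e+5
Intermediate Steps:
w(A) = -7/8 + 5*A/8 (w(A) = (7 - 5*A)/(-8) = (7 - 5*A)*(-⅛) = -7/8 + 5*A/8)
u/f(w(N(-2, -3))) = 327814/(√((-7/8 + (5/8)*(-3))*(1 + (-7/8 + (5/8)*(-3))))) = 327814/(√((-7/8 - 15/8)*(1 + (-7/8 - 15/8)))) = 327814/(√(-11*(1 - 11/4)/4)) = 327814/(√(-11/4*(-7/4))) = 327814/(√(77/16)) = 327814/((√77/4)) = 327814*(4*√77/77) = 1311256*√77/77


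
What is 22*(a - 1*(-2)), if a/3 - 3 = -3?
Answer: 44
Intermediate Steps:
a = 0 (a = 9 + 3*(-3) = 9 - 9 = 0)
22*(a - 1*(-2)) = 22*(0 - 1*(-2)) = 22*(0 + 2) = 22*2 = 44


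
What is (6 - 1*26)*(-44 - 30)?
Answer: 1480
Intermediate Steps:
(6 - 1*26)*(-44 - 30) = (6 - 26)*(-74) = -20*(-74) = 1480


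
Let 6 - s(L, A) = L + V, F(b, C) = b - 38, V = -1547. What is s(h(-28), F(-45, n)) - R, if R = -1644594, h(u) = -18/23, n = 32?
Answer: 37861399/23 ≈ 1.6461e+6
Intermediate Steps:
F(b, C) = -38 + b
h(u) = -18/23 (h(u) = -18*1/23 = -18/23)
s(L, A) = 1553 - L (s(L, A) = 6 - (L - 1547) = 6 - (-1547 + L) = 6 + (1547 - L) = 1553 - L)
s(h(-28), F(-45, n)) - R = (1553 - 1*(-18/23)) - 1*(-1644594) = (1553 + 18/23) + 1644594 = 35737/23 + 1644594 = 37861399/23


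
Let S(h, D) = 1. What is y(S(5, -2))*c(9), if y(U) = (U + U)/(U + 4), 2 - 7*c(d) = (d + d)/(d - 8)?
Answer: -32/35 ≈ -0.91429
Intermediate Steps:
c(d) = 2/7 - 2*d/(7*(-8 + d)) (c(d) = 2/7 - (d + d)/(7*(d - 8)) = 2/7 - 2*d/(7*(-8 + d)))
y(U) = 2*U/(4 + U) (y(U) = (2*U)/(4 + U) = 2*U/(4 + U))
y(S(5, -2))*c(9) = (2*1/(4 + 1))*(-16/(-56 + 7*9)) = (2*1/5)*(-16/(-56 + 63)) = (2*1*(1/5))*(-16/7) = 2*(-16*1/7)/5 = (2/5)*(-16/7) = -32/35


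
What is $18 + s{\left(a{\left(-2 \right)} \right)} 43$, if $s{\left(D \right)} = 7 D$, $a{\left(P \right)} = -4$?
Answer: $-1186$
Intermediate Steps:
$18 + s{\left(a{\left(-2 \right)} \right)} 43 = 18 + 7 \left(-4\right) 43 = 18 - 1204 = -1186$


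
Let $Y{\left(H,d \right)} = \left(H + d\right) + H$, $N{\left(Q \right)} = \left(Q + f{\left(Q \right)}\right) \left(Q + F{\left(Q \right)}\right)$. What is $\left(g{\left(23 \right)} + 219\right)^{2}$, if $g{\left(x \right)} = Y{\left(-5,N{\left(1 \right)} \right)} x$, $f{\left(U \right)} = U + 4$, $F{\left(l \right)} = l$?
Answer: $70225$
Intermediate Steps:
$f{\left(U \right)} = 4 + U$
$N{\left(Q \right)} = 2 Q \left(4 + 2 Q\right)$ ($N{\left(Q \right)} = \left(Q + \left(4 + Q\right)\right) \left(Q + Q\right) = \left(4 + 2 Q\right) 2 Q = 2 Q \left(4 + 2 Q\right)$)
$Y{\left(H,d \right)} = d + 2 H$
$g{\left(x \right)} = 2 x$ ($g{\left(x \right)} = \left(4 \cdot 1 \left(2 + 1\right) + 2 \left(-5\right)\right) x = \left(4 \cdot 1 \cdot 3 - 10\right) x = \left(12 - 10\right) x = 2 x$)
$\left(g{\left(23 \right)} + 219\right)^{2} = \left(2 \cdot 23 + 219\right)^{2} = \left(46 + 219\right)^{2} = 265^{2} = 70225$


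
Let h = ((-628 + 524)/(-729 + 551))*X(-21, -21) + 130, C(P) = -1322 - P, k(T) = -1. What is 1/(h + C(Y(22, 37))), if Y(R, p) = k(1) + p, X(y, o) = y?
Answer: -89/110384 ≈ -0.00080628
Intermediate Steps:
Y(R, p) = -1 + p
h = 10478/89 (h = ((-628 + 524)/(-729 + 551))*(-21) + 130 = -104/(-178)*(-21) + 130 = -104*(-1/178)*(-21) + 130 = (52/89)*(-21) + 130 = -1092/89 + 130 = 10478/89 ≈ 117.73)
1/(h + C(Y(22, 37))) = 1/(10478/89 + (-1322 - (-1 + 37))) = 1/(10478/89 + (-1322 - 1*36)) = 1/(10478/89 + (-1322 - 36)) = 1/(10478/89 - 1358) = 1/(-110384/89) = -89/110384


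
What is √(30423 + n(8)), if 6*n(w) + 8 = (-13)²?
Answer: √1096194/6 ≈ 174.50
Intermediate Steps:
n(w) = 161/6 (n(w) = -4/3 + (⅙)*(-13)² = -4/3 + (⅙)*169 = -4/3 + 169/6 = 161/6)
√(30423 + n(8)) = √(30423 + 161/6) = √(182699/6) = √1096194/6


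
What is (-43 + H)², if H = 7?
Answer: 1296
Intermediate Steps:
(-43 + H)² = (-43 + 7)² = (-36)² = 1296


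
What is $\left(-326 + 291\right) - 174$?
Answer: $-209$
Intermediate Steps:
$\left(-326 + 291\right) - 174 = -35 - 174 = -209$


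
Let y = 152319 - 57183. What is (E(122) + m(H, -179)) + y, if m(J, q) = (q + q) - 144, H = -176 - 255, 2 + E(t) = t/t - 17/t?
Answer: 11545209/122 ≈ 94633.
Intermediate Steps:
y = 95136
E(t) = -1 - 17/t (E(t) = -2 + (t/t - 17/t) = -2 + (1 - 17/t) = -1 - 17/t)
H = -431
m(J, q) = -144 + 2*q (m(J, q) = 2*q - 144 = -144 + 2*q)
(E(122) + m(H, -179)) + y = ((-17 - 1*122)/122 + (-144 + 2*(-179))) + 95136 = ((-17 - 122)/122 + (-144 - 358)) + 95136 = ((1/122)*(-139) - 502) + 95136 = (-139/122 - 502) + 95136 = -61383/122 + 95136 = 11545209/122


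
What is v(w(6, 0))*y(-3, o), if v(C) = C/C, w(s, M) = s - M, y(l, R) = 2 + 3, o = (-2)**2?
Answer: 5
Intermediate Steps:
o = 4
y(l, R) = 5
v(C) = 1
v(w(6, 0))*y(-3, o) = 1*5 = 5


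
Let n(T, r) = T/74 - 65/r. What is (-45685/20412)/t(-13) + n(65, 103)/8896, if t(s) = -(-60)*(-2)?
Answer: 19389392957/1038031521408 ≈ 0.018679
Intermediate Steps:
n(T, r) = -65/r + T/74 (n(T, r) = T*(1/74) - 65/r = T/74 - 65/r = -65/r + T/74)
t(s) = -120 (t(s) = -20*6 = -120)
(-45685/20412)/t(-13) + n(65, 103)/8896 = -45685/20412/(-120) + (-65/103 + (1/74)*65)/8896 = -45685*1/20412*(-1/120) + (-65*1/103 + 65/74)*(1/8896) = -45685/20412*(-1/120) + (-65/103 + 65/74)*(1/8896) = 9137/489888 + (1885/7622)*(1/8896) = 9137/489888 + 1885/67805312 = 19389392957/1038031521408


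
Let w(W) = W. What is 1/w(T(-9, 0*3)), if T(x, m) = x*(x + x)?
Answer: 1/162 ≈ 0.0061728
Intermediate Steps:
T(x, m) = 2*x² (T(x, m) = x*(2*x) = 2*x²)
1/w(T(-9, 0*3)) = 1/(2*(-9)²) = 1/(2*81) = 1/162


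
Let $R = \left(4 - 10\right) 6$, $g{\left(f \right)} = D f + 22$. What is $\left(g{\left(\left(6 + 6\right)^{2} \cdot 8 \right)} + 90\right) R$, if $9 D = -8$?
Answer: $32832$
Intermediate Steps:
$D = - \frac{8}{9}$ ($D = \frac{1}{9} \left(-8\right) = - \frac{8}{9} \approx -0.88889$)
$g{\left(f \right)} = 22 - \frac{8 f}{9}$ ($g{\left(f \right)} = - \frac{8 f}{9} + 22 = 22 - \frac{8 f}{9}$)
$R = -36$ ($R = \left(-6\right) 6 = -36$)
$\left(g{\left(\left(6 + 6\right)^{2} \cdot 8 \right)} + 90\right) R = \left(\left(22 - \frac{8 \left(6 + 6\right)^{2} \cdot 8}{9}\right) + 90\right) \left(-36\right) = \left(\left(22 - \frac{8 \cdot 12^{2} \cdot 8}{9}\right) + 90\right) \left(-36\right) = \left(\left(22 - \frac{8 \cdot 144 \cdot 8}{9}\right) + 90\right) \left(-36\right) = \left(\left(22 - 1024\right) + 90\right) \left(-36\right) = \left(-1002 + 90\right) \left(-36\right) = \left(-912\right) \left(-36\right) = 32832$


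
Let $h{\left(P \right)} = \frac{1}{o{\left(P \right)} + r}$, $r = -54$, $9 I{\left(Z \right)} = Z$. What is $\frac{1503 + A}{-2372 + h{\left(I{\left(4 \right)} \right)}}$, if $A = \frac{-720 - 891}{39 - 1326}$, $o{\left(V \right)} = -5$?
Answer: $- \frac{12691372}{20012707} \approx -0.63417$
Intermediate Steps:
$I{\left(Z \right)} = \frac{Z}{9}$
$h{\left(P \right)} = - \frac{1}{59}$ ($h{\left(P \right)} = \frac{1}{-5 - 54} = \frac{1}{-59} = - \frac{1}{59}$)
$A = \frac{179}{143}$ ($A = - \frac{1611}{-1287} = \left(-1611\right) \left(- \frac{1}{1287}\right) = \frac{179}{143} \approx 1.2517$)
$\frac{1503 + A}{-2372 + h{\left(I{\left(4 \right)} \right)}} = \frac{1503 + \frac{179}{143}}{-2372 - \frac{1}{59}} = \frac{215108}{143 \left(- \frac{139949}{59}\right)} = \frac{215108}{143} \left(- \frac{59}{139949}\right) = - \frac{12691372}{20012707}$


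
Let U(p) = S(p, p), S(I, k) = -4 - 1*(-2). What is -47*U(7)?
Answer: 94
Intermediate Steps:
S(I, k) = -2 (S(I, k) = -4 + 2 = -2)
U(p) = -2
-47*U(7) = -47*(-2) = 94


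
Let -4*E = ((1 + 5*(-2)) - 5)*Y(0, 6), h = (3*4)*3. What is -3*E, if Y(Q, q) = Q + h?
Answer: -378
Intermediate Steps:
h = 36 (h = 12*3 = 36)
Y(Q, q) = 36 + Q (Y(Q, q) = Q + 36 = 36 + Q)
E = 126 (E = -((1 + 5*(-2)) - 5)*(36 + 0)/4 = -((1 - 10) - 5)*36/4 = -(-9 - 5)*36/4 = -(-7)*36/2 = -¼*(-504) = 126)
-3*E = -3*126 = -378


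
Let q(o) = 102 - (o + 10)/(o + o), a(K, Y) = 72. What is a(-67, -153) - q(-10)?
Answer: -30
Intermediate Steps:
q(o) = 102 - (10 + o)/(2*o)
a(-67, -153) - q(-10) = 72 - (203/2 - 5/(-10)) = 72 - (203/2 - 5*(-⅒)) = 72 - (203/2 + ½) = 72 - 1*102 = 72 - 102 = -30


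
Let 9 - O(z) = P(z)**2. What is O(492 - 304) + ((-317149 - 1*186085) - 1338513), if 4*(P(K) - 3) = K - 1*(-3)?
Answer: -29509017/16 ≈ -1.8443e+6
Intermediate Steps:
P(K) = 15/4 + K/4 (P(K) = 3 + (K - 1*(-3))/4 = 3 + (K + 3)/4 = 3 + (3 + K)/4 = 3 + (3/4 + K/4) = 15/4 + K/4)
O(z) = 9 - (15/4 + z/4)**2
O(492 - 304) + ((-317149 - 1*186085) - 1338513) = (9 - (15 + (492 - 304))**2/16) + ((-317149 - 1*186085) - 1338513) = (9 - (15 + 188)**2/16) + ((-317149 - 186085) - 1338513) = (9 - 1/16*203**2) + (-503234 - 1338513) = (9 - 1/16*41209) - 1841747 = (9 - 41209/16) - 1841747 = -41065/16 - 1841747 = -29509017/16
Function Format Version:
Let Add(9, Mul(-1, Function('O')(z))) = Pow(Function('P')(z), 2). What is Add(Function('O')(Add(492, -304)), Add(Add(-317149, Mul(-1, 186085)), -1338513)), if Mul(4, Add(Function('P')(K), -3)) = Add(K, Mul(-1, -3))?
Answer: Rational(-29509017, 16) ≈ -1.8443e+6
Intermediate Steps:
Function('P')(K) = Add(Rational(15, 4), Mul(Rational(1, 4), K)) (Function('P')(K) = Add(3, Mul(Rational(1, 4), Add(K, Mul(-1, -3)))) = Add(3, Mul(Rational(1, 4), Add(K, 3))) = Add(3, Mul(Rational(1, 4), Add(3, K))) = Add(3, Add(Rational(3, 4), Mul(Rational(1, 4), K))) = Add(Rational(15, 4), Mul(Rational(1, 4), K)))
Function('O')(z) = Add(9, Mul(-1, Pow(Add(Rational(15, 4), Mul(Rational(1, 4), z)), 2)))
Add(Function('O')(Add(492, -304)), Add(Add(-317149, Mul(-1, 186085)), -1338513)) = Add(Add(9, Mul(Rational(-1, 16), Pow(Add(15, Add(492, -304)), 2))), Add(Add(-317149, Mul(-1, 186085)), -1338513)) = Add(Add(9, Mul(Rational(-1, 16), Pow(Add(15, 188), 2))), Add(Add(-317149, -186085), -1338513)) = Add(Add(9, Mul(Rational(-1, 16), Pow(203, 2))), Add(-503234, -1338513)) = Add(Add(9, Mul(Rational(-1, 16), 41209)), -1841747) = Add(Add(9, Rational(-41209, 16)), -1841747) = Add(Rational(-41065, 16), -1841747) = Rational(-29509017, 16)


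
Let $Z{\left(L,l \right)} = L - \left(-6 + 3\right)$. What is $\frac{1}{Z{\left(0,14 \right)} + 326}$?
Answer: $\frac{1}{329} \approx 0.0030395$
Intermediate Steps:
$Z{\left(L,l \right)} = 3 + L$ ($Z{\left(L,l \right)} = L - -3 = L + 3 = 3 + L$)
$\frac{1}{Z{\left(0,14 \right)} + 326} = \frac{1}{\left(3 + 0\right) + 326} = \frac{1}{3 + 326} = \frac{1}{329}$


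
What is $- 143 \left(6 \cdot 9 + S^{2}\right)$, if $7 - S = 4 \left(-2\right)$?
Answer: $-39897$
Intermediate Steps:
$S = 15$ ($S = 7 - 4 \left(-2\right) = 7 - -8 = 7 + 8 = 15$)
$- 143 \left(6 \cdot 9 + S^{2}\right) = - 143 \left(6 \cdot 9 + 15^{2}\right) = - 143 \left(54 + 225\right) = \left(-143\right) 279 = -39897$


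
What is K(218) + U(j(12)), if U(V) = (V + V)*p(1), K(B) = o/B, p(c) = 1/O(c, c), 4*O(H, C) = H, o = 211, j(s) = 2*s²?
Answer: 502483/218 ≈ 2305.0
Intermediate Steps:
O(H, C) = H/4
p(c) = 4/c (p(c) = 1/(c/4) = 4/c)
K(B) = 211/B
U(V) = 8*V (U(V) = (V + V)*(4/1) = (2*V)*(4*1) = (2*V)*4 = 8*V)
K(218) + U(j(12)) = 211/218 + 8*(2*12²) = 211*(1/218) + 8*(2*144) = 211/218 + 8*288 = 211/218 + 2304 = 502483/218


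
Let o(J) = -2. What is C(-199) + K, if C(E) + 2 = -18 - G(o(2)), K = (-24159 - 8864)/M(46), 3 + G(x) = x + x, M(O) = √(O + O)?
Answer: -13 - 33023*√23/46 ≈ -3455.9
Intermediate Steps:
M(O) = √2*√O (M(O) = √(2*O) = √2*√O)
G(x) = -3 + 2*x (G(x) = -3 + (x + x) = -3 + 2*x)
K = -33023*√23/46 (K = (-24159 - 8864)/((√2*√46)) = -33023*√23/46 ≈ -3442.9)
C(E) = -13 (C(E) = -2 + (-18 - (-3 + 2*(-2))) = -2 + (-18 - (-3 - 4)) = -2 + (-18 - 1*(-7)) = -2 + (-18 + 7) = -2 - 11 = -13)
C(-199) + K = -13 - 33023*√23/46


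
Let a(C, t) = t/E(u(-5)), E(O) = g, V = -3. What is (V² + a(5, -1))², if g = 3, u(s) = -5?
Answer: 676/9 ≈ 75.111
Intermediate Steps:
E(O) = 3
a(C, t) = t/3
(V² + a(5, -1))² = ((-3)² + (⅓)*(-1))² = (9 - ⅓)² = (26/3)² = 676/9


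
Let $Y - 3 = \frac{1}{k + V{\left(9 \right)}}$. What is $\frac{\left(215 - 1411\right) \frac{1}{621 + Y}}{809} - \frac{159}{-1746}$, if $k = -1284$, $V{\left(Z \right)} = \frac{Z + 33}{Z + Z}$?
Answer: $\frac{33399134363}{376556928042} \approx 0.088696$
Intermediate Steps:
$V{\left(Z \right)} = \frac{33 + Z}{2 Z}$
$Y = \frac{11532}{3845}$ ($Y = 3 + \frac{1}{-1284 + \frac{33 + 9}{2 \cdot 9}} = 3 + \frac{1}{-1284 + \frac{1}{2} \cdot \frac{1}{9} \cdot 42} = 3 + \frac{1}{-1284 + \frac{7}{3}} = 3 + \frac{1}{- \frac{3845}{3}} = 3 - \frac{3}{3845} = \frac{11532}{3845} \approx 2.9992$)
$\frac{\left(215 - 1411\right) \frac{1}{621 + Y}}{809} - \frac{159}{-1746} = \frac{\left(215 - 1411\right) \frac{1}{621 + \frac{11532}{3845}}}{809} - \frac{159}{-1746} = - \frac{1196}{\frac{2399277}{3845}} \cdot \frac{1}{809} - - \frac{53}{582} = \left(-1196\right) \frac{3845}{2399277} \cdot \frac{1}{809} + \frac{53}{582} = \left(- \frac{4598620}{2399277}\right) \frac{1}{809} + \frac{53}{582} = - \frac{4598620}{1941015093} + \frac{53}{582} = \frac{33399134363}{376556928042}$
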